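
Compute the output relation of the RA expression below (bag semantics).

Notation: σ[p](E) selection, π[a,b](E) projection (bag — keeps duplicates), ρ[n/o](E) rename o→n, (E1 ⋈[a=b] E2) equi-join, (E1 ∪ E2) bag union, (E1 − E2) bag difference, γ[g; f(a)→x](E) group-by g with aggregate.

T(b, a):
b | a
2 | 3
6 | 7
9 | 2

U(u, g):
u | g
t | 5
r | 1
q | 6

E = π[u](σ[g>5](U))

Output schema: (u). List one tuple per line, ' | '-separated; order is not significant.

Stepwise |·|:
  U → 3
  σ[g>5](U) → 1
  π[u](σ[g>5](U)) → 1

== RESULT ==
u
q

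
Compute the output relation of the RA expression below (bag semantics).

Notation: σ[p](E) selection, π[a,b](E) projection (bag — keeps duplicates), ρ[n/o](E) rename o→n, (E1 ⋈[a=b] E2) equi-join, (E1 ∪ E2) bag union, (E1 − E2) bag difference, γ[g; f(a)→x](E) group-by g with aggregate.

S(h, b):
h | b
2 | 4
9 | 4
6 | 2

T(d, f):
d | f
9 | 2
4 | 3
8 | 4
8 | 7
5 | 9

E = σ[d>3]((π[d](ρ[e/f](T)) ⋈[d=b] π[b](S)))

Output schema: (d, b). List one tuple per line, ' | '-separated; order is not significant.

Per-node cardinality:
  T → 5
  ρ[e/f](T) → 5
  π[d](ρ[e/f](T)) → 5
  S → 3
  π[b](S) → 3
  (π[d](ρ[e/f](T)) ⋈[d=b] π[b](S)) → 2
  σ[d>3]((π[d](ρ[e/f](T)) ⋈[d=b] π[b](S))) → 2

== RESULT ==
d | b
4 | 4
4 | 4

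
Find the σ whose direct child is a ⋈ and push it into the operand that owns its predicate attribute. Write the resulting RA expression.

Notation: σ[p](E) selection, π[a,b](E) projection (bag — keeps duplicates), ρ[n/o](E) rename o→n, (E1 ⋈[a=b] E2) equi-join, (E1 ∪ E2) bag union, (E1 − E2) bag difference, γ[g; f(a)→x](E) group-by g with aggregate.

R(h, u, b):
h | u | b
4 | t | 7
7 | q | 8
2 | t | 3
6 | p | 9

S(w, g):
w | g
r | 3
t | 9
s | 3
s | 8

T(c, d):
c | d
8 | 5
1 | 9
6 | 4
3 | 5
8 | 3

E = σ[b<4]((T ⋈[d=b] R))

σ filters on b, owned by the right side.
E' = (T ⋈[d=b] σ[b<4](R))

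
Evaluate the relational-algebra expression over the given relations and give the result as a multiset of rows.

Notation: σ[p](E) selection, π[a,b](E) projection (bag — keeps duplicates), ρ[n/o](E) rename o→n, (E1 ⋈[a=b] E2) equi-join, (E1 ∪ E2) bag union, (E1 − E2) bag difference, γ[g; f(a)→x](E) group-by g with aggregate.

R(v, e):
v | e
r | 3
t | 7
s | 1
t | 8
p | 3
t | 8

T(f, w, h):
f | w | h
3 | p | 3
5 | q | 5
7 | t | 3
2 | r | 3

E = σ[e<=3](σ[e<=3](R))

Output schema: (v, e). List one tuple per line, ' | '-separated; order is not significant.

Row counts bottom-up:
  R → 6
  σ[e<=3](R) → 3
  σ[e<=3](σ[e<=3](R)) → 3

== RESULT ==
v | e
p | 3
r | 3
s | 1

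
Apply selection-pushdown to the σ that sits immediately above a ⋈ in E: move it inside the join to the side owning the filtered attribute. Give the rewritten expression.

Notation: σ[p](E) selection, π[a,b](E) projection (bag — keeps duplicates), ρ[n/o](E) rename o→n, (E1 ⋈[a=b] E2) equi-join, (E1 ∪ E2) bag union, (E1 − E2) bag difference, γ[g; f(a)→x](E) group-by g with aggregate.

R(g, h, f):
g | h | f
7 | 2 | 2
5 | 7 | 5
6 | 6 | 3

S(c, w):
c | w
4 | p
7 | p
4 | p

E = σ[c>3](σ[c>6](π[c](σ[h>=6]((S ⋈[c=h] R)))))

σ filters on h, owned by the right side.
E' = σ[c>3](σ[c>6](π[c]((S ⋈[c=h] σ[h>=6](R)))))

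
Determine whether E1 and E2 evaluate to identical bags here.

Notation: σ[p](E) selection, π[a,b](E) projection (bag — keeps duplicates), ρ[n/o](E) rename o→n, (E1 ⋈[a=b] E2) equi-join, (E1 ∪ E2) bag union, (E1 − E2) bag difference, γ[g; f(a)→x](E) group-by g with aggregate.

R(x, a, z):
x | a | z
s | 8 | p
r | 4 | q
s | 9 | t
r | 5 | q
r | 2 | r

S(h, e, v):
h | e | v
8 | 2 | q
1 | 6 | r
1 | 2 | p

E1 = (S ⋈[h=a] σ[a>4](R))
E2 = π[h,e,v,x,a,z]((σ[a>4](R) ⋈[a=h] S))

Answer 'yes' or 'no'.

E1 subexpression sizes:
  S → 3
  R → 5
  σ[a>4](R) → 3
  (S ⋈[h=a] σ[a>4](R)) → 1
E2 subexpression sizes:
  R → 5
  σ[a>4](R) → 3
  S → 3
  (σ[a>4](R) ⋈[a=h] S) → 1
  π[h,e,v,x,a,z]((σ[a>4](R) ⋈[a=h] S)) → 1

E1 and E2 produce the same multiset:
h | e | v | x | a | z
8 | 2 | q | s | 8 | p

yes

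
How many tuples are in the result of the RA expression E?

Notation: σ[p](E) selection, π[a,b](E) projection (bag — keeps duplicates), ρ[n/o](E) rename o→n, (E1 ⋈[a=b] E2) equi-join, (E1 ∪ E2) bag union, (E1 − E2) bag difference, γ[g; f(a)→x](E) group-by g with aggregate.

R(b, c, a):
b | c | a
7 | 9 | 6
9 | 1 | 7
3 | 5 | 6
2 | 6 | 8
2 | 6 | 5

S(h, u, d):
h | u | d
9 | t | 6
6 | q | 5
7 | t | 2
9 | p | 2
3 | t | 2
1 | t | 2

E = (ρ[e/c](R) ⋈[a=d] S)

Subexpression sizes:
  R → 5
  ρ[e/c](R) → 5
  S → 6
  (ρ[e/c](R) ⋈[a=d] S) → 3

|E| = 3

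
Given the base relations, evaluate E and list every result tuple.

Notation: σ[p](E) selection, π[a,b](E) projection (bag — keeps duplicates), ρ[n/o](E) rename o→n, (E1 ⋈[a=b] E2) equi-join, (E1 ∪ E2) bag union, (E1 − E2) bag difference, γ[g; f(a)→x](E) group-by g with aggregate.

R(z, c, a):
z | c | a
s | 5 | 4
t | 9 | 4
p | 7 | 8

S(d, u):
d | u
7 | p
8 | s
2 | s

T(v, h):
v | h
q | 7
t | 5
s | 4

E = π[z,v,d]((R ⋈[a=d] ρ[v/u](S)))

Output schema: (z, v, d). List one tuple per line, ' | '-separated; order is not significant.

Subexpression sizes:
  R → 3
  S → 3
  ρ[v/u](S) → 3
  (R ⋈[a=d] ρ[v/u](S)) → 1
  π[z,v,d]((R ⋈[a=d] ρ[v/u](S))) → 1

== RESULT ==
z | v | d
p | s | 8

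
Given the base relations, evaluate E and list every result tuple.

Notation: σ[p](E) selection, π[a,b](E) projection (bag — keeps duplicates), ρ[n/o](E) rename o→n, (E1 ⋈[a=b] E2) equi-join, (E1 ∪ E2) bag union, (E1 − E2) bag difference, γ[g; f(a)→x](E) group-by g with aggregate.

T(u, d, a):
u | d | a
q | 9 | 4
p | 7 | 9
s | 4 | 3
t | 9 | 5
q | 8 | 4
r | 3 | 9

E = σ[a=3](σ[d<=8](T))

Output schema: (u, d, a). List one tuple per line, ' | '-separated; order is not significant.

Stepwise |·|:
  T → 6
  σ[d<=8](T) → 4
  σ[a=3](σ[d<=8](T)) → 1

== RESULT ==
u | d | a
s | 4 | 3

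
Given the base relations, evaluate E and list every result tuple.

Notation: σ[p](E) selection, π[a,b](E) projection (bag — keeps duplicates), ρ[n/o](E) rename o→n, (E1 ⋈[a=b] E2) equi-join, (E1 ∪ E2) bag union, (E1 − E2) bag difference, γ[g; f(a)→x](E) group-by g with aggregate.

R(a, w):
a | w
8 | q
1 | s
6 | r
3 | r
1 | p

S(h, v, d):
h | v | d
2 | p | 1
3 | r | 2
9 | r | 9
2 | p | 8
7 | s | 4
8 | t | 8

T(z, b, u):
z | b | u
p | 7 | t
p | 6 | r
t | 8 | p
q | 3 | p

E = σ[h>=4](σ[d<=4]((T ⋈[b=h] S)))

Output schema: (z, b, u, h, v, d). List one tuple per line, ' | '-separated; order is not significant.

Per-node cardinality:
  T → 4
  S → 6
  (T ⋈[b=h] S) → 3
  σ[d<=4]((T ⋈[b=h] S)) → 2
  σ[h>=4](σ[d<=4]((T ⋈[b=h] S))) → 1

== RESULT ==
z | b | u | h | v | d
p | 7 | t | 7 | s | 4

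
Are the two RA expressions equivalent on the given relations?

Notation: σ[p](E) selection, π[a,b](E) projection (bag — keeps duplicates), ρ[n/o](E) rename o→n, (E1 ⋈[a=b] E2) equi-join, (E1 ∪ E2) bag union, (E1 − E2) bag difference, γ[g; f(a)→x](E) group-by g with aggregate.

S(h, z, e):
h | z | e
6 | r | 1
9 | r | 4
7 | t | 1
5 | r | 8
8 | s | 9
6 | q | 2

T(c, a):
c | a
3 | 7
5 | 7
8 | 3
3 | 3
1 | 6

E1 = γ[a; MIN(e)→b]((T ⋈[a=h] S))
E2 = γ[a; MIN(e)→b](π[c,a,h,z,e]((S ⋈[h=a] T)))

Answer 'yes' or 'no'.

E1 subexpression sizes:
  T → 5
  S → 6
  (T ⋈[a=h] S) → 4
  γ[a; MIN(e)→b]((T ⋈[a=h] S)) → 2
E2 subexpression sizes:
  S → 6
  T → 5
  (S ⋈[h=a] T) → 4
  π[c,a,h,z,e]((S ⋈[h=a] T)) → 4
  γ[a; MIN(e)→b](π[c,a,h,z,e]((S ⋈[h=a] T))) → 2

E1 and E2 produce the same multiset:
a | b
6 | 1
7 | 1

yes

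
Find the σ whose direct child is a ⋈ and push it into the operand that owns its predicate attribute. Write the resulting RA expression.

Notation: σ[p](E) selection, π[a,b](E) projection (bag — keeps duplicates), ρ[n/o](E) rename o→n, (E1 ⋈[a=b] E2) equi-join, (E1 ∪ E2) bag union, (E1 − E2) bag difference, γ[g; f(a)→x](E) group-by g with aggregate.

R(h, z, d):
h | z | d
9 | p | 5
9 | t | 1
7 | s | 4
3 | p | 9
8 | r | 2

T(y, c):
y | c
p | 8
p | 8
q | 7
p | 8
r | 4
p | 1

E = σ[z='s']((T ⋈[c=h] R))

σ filters on z, owned by the right side.
E' = (T ⋈[c=h] σ[z='s'](R))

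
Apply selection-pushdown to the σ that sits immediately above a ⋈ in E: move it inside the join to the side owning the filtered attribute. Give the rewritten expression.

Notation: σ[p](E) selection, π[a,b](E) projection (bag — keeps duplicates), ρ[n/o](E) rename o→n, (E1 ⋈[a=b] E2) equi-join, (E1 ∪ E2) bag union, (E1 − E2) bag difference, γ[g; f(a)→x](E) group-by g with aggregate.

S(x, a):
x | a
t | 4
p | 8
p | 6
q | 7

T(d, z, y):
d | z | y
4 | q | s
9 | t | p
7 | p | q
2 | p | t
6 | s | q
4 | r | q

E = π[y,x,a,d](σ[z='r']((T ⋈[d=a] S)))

σ filters on z, owned by the left side.
E' = π[y,x,a,d]((σ[z='r'](T) ⋈[d=a] S))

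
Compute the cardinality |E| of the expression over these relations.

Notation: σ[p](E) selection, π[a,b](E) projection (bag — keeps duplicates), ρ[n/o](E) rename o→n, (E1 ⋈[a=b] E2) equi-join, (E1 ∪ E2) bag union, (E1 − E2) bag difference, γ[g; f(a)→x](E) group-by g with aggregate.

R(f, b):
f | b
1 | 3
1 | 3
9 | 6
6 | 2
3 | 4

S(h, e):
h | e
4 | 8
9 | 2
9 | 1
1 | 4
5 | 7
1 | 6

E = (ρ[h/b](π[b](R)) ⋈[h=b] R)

Row counts bottom-up:
  R → 5
  π[b](R) → 5
  ρ[h/b](π[b](R)) → 5
  R → 5
  (ρ[h/b](π[b](R)) ⋈[h=b] R) → 7

|E| = 7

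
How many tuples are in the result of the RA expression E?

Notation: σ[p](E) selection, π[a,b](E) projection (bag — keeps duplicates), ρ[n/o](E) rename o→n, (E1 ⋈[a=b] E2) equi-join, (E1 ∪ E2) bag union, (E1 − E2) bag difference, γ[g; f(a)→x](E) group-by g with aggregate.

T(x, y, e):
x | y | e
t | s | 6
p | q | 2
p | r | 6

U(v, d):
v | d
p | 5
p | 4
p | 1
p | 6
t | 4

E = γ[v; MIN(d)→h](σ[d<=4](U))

Stepwise |·|:
  U → 5
  σ[d<=4](U) → 3
  γ[v; MIN(d)→h](σ[d<=4](U)) → 2

|E| = 2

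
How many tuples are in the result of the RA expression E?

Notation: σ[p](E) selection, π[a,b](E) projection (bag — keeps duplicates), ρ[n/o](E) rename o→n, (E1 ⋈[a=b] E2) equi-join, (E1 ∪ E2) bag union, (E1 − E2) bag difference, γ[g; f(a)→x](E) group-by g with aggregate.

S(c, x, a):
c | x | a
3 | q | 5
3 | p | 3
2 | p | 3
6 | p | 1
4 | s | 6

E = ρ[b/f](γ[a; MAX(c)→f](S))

Per-node cardinality:
  S → 5
  γ[a; MAX(c)→f](S) → 4
  ρ[b/f](γ[a; MAX(c)→f](S)) → 4

|E| = 4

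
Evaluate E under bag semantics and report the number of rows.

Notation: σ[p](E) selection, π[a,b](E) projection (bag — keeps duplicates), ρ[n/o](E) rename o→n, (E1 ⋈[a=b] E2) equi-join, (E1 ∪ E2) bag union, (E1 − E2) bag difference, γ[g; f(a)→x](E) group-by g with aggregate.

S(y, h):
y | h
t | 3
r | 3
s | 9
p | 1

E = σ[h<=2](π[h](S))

Subexpression sizes:
  S → 4
  π[h](S) → 4
  σ[h<=2](π[h](S)) → 1

|E| = 1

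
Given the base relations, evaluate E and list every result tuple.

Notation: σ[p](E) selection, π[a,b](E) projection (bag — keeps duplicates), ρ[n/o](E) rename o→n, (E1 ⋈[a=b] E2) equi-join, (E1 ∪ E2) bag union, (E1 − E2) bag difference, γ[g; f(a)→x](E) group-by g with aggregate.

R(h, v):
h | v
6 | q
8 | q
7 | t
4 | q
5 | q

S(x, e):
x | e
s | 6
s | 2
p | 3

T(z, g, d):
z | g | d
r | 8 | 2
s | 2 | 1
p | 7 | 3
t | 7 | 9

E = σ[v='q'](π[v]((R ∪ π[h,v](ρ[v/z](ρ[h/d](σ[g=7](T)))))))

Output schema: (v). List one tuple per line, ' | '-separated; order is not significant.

Subexpression sizes:
  R → 5
  T → 4
  σ[g=7](T) → 2
  ρ[h/d](σ[g=7](T)) → 2
  ρ[v/z](ρ[h/d](σ[g=7](T))) → 2
  π[h,v](ρ[v/z](ρ[h/d](σ[g=7](T)))) → 2
  (R ∪ π[h,v](ρ[v/z](ρ[h/d](σ[g=7](T))))) → 7
  π[v]((R ∪ π[h,v](ρ[v/z](ρ[h/d](σ[g=7](T)))))) → 7
  σ[v='q'](π[v]((R ∪ π[h,v](ρ[v/z](ρ[h/d](σ[g=7](T))))))) → 4

== RESULT ==
v
q
q
q
q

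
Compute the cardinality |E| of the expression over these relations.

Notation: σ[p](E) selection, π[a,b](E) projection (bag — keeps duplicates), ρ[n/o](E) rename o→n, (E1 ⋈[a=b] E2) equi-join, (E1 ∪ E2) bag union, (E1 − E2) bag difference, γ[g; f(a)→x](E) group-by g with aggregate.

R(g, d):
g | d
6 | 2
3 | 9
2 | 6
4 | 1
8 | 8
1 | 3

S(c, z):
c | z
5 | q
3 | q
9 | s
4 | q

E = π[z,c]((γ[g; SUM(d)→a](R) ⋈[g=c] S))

Stepwise |·|:
  R → 6
  γ[g; SUM(d)→a](R) → 6
  S → 4
  (γ[g; SUM(d)→a](R) ⋈[g=c] S) → 2
  π[z,c]((γ[g; SUM(d)→a](R) ⋈[g=c] S)) → 2

|E| = 2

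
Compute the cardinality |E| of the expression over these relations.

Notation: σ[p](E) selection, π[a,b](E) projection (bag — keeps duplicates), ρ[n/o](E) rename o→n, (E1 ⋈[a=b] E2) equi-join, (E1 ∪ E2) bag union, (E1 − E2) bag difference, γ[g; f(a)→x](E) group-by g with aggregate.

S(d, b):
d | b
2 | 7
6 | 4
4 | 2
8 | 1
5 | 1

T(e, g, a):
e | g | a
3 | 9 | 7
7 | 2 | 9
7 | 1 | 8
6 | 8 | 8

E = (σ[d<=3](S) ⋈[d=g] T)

Stepwise |·|:
  S → 5
  σ[d<=3](S) → 1
  T → 4
  (σ[d<=3](S) ⋈[d=g] T) → 1

|E| = 1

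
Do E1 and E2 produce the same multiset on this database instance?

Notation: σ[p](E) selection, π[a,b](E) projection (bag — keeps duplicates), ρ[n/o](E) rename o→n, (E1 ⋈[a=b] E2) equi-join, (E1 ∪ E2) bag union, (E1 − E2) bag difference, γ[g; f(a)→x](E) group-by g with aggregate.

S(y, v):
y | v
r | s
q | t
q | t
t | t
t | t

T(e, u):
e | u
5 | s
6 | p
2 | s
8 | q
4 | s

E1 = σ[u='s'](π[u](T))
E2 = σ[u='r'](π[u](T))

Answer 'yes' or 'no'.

E1 subexpression sizes:
  T → 5
  π[u](T) → 5
  σ[u='s'](π[u](T)) → 3
E2 subexpression sizes:
  T → 5
  π[u](T) → 5
  σ[u='r'](π[u](T)) → 0

E1 result:
u
s
s
s
E2 result:
u
(0 rows)
Witness: ('s',) appears 3× in E1 but 0× in E2.

no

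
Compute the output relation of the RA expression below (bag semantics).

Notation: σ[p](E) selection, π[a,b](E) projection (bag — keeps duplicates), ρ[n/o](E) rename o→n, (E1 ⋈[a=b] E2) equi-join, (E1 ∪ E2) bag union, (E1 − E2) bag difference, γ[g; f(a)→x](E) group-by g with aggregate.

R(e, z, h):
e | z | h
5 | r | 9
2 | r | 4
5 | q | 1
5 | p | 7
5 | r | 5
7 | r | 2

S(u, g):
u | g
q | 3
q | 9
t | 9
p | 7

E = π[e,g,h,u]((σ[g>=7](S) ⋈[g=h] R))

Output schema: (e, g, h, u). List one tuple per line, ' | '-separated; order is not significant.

Stepwise |·|:
  S → 4
  σ[g>=7](S) → 3
  R → 6
  (σ[g>=7](S) ⋈[g=h] R) → 3
  π[e,g,h,u]((σ[g>=7](S) ⋈[g=h] R)) → 3

== RESULT ==
e | g | h | u
5 | 7 | 7 | p
5 | 9 | 9 | q
5 | 9 | 9 | t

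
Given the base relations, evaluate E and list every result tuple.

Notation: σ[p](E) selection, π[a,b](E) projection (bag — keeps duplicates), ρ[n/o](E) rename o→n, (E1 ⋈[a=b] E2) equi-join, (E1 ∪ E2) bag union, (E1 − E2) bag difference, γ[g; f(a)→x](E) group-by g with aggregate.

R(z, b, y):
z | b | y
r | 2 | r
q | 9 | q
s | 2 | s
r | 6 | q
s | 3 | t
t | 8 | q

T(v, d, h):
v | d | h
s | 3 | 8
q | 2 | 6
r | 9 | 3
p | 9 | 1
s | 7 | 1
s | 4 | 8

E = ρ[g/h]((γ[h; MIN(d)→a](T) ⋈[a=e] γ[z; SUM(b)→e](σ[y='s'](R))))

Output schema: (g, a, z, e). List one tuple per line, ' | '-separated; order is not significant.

Per-node cardinality:
  T → 6
  γ[h; MIN(d)→a](T) → 4
  R → 6
  σ[y='s'](R) → 1
  γ[z; SUM(b)→e](σ[y='s'](R)) → 1
  (γ[h; MIN(d)→a](T) ⋈[a=e] γ[z; SUM(b)→e](σ[y='s'](R))) → 1
  ρ[g/h]((γ[h; MIN(d)→a](T) ⋈[a=e] γ[z; SUM(b)→e](σ[y='s'](R)))) → 1

== RESULT ==
g | a | z | e
6 | 2 | s | 2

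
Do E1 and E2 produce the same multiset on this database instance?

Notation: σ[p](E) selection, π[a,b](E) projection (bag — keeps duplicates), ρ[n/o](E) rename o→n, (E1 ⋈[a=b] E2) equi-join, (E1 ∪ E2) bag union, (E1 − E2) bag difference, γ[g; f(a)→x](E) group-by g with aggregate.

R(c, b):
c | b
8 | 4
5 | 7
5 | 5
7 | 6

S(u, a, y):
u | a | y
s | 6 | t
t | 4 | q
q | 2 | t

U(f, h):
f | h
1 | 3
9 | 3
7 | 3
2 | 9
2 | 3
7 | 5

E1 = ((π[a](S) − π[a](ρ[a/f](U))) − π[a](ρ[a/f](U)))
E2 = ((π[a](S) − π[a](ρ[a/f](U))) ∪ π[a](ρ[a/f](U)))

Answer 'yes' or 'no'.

E1 row counts bottom-up:
  S → 3
  π[a](S) → 3
  U → 6
  ρ[a/f](U) → 6
  π[a](ρ[a/f](U)) → 6
  (π[a](S) − π[a](ρ[a/f](U))) → 2
  U → 6
  ρ[a/f](U) → 6
  π[a](ρ[a/f](U)) → 6
  ((π[a](S) − π[a](ρ[a/f](U))) − π[a](ρ[a/f](U))) → 2
E2 row counts bottom-up:
  S → 3
  π[a](S) → 3
  U → 6
  ρ[a/f](U) → 6
  π[a](ρ[a/f](U)) → 6
  (π[a](S) − π[a](ρ[a/f](U))) → 2
  U → 6
  ρ[a/f](U) → 6
  π[a](ρ[a/f](U)) → 6
  ((π[a](S) − π[a](ρ[a/f](U))) ∪ π[a](ρ[a/f](U))) → 8

E1 result:
a
4
6
E2 result:
a
1
2
2
4
6
7
7
9
Witness: (2,) appears 0× in E1 but 2× in E2.

no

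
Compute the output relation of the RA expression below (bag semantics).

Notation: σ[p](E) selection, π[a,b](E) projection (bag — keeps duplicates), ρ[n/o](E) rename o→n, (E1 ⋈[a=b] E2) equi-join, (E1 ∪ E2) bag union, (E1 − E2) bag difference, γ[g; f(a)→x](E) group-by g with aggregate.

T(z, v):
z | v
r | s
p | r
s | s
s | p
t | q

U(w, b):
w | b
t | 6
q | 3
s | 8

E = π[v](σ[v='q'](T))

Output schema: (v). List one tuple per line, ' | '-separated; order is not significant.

Stepwise |·|:
  T → 5
  σ[v='q'](T) → 1
  π[v](σ[v='q'](T)) → 1

== RESULT ==
v
q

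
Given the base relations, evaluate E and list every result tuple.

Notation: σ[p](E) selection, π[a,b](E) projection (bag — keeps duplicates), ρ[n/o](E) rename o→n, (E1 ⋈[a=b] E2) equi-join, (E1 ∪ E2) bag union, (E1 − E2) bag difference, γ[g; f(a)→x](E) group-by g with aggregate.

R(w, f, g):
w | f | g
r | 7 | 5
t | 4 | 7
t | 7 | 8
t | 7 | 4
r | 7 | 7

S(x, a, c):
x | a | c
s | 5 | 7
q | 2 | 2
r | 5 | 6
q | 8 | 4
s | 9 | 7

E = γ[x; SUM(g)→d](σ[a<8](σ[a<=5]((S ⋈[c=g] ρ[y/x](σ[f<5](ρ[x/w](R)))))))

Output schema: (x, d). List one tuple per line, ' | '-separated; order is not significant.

Subexpression sizes:
  S → 5
  R → 5
  ρ[x/w](R) → 5
  σ[f<5](ρ[x/w](R)) → 1
  ρ[y/x](σ[f<5](ρ[x/w](R))) → 1
  (S ⋈[c=g] ρ[y/x](σ[f<5](ρ[x/w](R)))) → 2
  σ[a<=5]((S ⋈[c=g] ρ[y/x](σ[f<5](ρ[x/w](R))))) → 1
  σ[a<8](σ[a<=5]((S ⋈[c=g] ρ[y/x](σ[f<5](ρ[x/w](R)))))) → 1
  γ[x; SUM(g)→d](σ[a<8](σ[a<=5]((S ⋈[c=g] ρ[y/x](σ[f<5](ρ[x/w](R))))))) → 1

== RESULT ==
x | d
s | 7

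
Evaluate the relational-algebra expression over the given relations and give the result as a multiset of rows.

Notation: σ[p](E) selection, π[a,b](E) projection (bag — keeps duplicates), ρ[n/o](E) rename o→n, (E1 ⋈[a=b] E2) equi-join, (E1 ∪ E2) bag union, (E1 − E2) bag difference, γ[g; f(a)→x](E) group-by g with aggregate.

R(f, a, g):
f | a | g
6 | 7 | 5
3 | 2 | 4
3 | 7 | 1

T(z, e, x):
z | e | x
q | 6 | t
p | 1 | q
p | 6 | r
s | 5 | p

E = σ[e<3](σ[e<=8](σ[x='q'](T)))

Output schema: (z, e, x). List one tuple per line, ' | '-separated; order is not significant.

Row counts bottom-up:
  T → 4
  σ[x='q'](T) → 1
  σ[e<=8](σ[x='q'](T)) → 1
  σ[e<3](σ[e<=8](σ[x='q'](T))) → 1

== RESULT ==
z | e | x
p | 1 | q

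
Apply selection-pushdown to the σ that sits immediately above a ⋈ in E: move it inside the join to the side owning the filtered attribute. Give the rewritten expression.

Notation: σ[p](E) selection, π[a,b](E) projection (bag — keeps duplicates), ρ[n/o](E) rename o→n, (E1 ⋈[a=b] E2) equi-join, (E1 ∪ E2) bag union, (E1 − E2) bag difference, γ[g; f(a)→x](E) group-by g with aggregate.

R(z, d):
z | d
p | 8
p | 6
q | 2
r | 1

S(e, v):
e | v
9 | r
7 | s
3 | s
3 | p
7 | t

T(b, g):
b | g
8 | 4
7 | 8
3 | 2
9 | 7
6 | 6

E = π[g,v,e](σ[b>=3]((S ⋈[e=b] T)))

σ filters on b, owned by the right side.
E' = π[g,v,e]((S ⋈[e=b] σ[b>=3](T)))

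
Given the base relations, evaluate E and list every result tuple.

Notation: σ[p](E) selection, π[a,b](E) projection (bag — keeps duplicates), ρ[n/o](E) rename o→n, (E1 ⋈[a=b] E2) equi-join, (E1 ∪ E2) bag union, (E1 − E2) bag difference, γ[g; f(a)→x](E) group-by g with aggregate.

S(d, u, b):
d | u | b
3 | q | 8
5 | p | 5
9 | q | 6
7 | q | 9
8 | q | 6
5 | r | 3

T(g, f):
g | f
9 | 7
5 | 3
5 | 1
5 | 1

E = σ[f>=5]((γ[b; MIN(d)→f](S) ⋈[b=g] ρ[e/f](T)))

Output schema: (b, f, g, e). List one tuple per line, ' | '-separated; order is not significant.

Stepwise |·|:
  S → 6
  γ[b; MIN(d)→f](S) → 5
  T → 4
  ρ[e/f](T) → 4
  (γ[b; MIN(d)→f](S) ⋈[b=g] ρ[e/f](T)) → 4
  σ[f>=5]((γ[b; MIN(d)→f](S) ⋈[b=g] ρ[e/f](T))) → 4

== RESULT ==
b | f | g | e
5 | 5 | 5 | 1
5 | 5 | 5 | 1
5 | 5 | 5 | 3
9 | 7 | 9 | 7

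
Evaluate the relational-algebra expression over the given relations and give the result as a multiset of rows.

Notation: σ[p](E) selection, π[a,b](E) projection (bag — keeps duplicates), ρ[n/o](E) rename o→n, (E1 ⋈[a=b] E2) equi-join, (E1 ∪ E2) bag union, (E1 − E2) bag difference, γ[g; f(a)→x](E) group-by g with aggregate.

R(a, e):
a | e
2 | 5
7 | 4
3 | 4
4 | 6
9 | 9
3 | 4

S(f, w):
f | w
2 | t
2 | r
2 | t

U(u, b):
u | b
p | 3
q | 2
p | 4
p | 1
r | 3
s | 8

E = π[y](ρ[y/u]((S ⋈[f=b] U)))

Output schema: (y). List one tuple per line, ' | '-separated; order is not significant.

Stepwise |·|:
  S → 3
  U → 6
  (S ⋈[f=b] U) → 3
  ρ[y/u]((S ⋈[f=b] U)) → 3
  π[y](ρ[y/u]((S ⋈[f=b] U))) → 3

== RESULT ==
y
q
q
q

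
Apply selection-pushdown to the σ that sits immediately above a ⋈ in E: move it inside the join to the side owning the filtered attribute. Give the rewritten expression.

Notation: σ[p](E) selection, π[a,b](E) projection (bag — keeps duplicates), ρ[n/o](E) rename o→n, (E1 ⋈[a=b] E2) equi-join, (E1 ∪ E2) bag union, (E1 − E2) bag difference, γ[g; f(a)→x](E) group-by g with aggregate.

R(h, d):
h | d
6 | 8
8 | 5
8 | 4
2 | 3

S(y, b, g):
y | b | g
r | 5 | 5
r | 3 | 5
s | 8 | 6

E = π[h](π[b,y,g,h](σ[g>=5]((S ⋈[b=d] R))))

σ filters on g, owned by the left side.
E' = π[h](π[b,y,g,h]((σ[g>=5](S) ⋈[b=d] R)))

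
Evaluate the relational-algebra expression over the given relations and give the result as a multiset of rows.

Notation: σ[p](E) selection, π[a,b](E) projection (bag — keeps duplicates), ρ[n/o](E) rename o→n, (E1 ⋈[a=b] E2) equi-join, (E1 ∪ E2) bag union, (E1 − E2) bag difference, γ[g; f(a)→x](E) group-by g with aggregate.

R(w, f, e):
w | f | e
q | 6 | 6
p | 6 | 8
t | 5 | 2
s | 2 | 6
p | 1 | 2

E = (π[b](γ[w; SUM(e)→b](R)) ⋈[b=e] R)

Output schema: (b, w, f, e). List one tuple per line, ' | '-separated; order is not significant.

Subexpression sizes:
  R → 5
  γ[w; SUM(e)→b](R) → 4
  π[b](γ[w; SUM(e)→b](R)) → 4
  R → 5
  (π[b](γ[w; SUM(e)→b](R)) ⋈[b=e] R) → 6

== RESULT ==
b | w | f | e
2 | p | 1 | 2
2 | t | 5 | 2
6 | q | 6 | 6
6 | q | 6 | 6
6 | s | 2 | 6
6 | s | 2 | 6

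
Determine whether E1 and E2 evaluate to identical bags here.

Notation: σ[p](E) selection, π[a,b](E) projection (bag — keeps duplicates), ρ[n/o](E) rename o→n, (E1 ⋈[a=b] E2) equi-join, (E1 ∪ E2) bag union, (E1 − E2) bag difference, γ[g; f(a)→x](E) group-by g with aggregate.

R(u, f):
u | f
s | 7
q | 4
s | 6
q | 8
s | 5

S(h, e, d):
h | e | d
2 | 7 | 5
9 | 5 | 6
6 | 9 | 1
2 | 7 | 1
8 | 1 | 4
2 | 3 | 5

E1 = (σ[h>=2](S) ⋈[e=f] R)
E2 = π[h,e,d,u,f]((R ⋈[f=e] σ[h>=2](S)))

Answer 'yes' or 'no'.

E1 subexpression sizes:
  S → 6
  σ[h>=2](S) → 6
  R → 5
  (σ[h>=2](S) ⋈[e=f] R) → 3
E2 subexpression sizes:
  R → 5
  S → 6
  σ[h>=2](S) → 6
  (R ⋈[f=e] σ[h>=2](S)) → 3
  π[h,e,d,u,f]((R ⋈[f=e] σ[h>=2](S))) → 3

E1 and E2 produce the same multiset:
h | e | d | u | f
2 | 7 | 1 | s | 7
2 | 7 | 5 | s | 7
9 | 5 | 6 | s | 5

yes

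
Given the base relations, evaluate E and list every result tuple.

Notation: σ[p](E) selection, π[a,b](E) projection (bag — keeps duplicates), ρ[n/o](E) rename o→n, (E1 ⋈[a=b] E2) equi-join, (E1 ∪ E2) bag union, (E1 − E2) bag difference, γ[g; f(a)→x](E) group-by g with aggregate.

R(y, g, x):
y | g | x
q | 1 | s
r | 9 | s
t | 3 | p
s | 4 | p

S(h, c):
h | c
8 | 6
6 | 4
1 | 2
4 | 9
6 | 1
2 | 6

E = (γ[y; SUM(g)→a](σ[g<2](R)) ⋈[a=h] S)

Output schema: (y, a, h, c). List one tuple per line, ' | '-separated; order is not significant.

Per-node cardinality:
  R → 4
  σ[g<2](R) → 1
  γ[y; SUM(g)→a](σ[g<2](R)) → 1
  S → 6
  (γ[y; SUM(g)→a](σ[g<2](R)) ⋈[a=h] S) → 1

== RESULT ==
y | a | h | c
q | 1 | 1 | 2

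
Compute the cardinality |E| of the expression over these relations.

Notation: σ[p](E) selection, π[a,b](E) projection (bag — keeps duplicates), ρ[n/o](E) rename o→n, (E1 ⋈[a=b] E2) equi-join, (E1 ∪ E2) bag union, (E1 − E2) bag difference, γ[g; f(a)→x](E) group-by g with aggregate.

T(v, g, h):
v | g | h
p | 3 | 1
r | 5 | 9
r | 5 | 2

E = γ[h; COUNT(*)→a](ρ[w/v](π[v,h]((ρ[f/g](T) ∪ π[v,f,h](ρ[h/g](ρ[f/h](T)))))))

Per-node cardinality:
  T → 3
  ρ[f/g](T) → 3
  T → 3
  ρ[f/h](T) → 3
  ρ[h/g](ρ[f/h](T)) → 3
  π[v,f,h](ρ[h/g](ρ[f/h](T))) → 3
  (ρ[f/g](T) ∪ π[v,f,h](ρ[h/g](ρ[f/h](T)))) → 6
  π[v,h]((ρ[f/g](T) ∪ π[v,f,h](ρ[h/g](ρ[f/h](T))))) → 6
  ρ[w/v](π[v,h]((ρ[f/g](T) ∪ π[v,f,h](ρ[h/g](ρ[f/h](T)))))) → 6
  γ[h; COUNT(*)→a](ρ[w/v](π[v,h]((ρ[f/g](T) ∪ π[v,f,h](ρ[h/g](ρ[f/h](T))))))) → 5

|E| = 5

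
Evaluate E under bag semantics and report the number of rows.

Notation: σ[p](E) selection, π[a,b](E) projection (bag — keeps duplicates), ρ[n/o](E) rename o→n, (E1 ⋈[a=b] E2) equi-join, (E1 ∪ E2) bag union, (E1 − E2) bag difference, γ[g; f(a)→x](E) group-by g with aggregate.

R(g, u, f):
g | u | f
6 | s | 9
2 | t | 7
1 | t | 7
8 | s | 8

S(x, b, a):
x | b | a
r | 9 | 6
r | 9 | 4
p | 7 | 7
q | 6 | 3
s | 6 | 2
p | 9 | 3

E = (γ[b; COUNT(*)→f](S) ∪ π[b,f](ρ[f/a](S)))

Subexpression sizes:
  S → 6
  γ[b; COUNT(*)→f](S) → 3
  S → 6
  ρ[f/a](S) → 6
  π[b,f](ρ[f/a](S)) → 6
  (γ[b; COUNT(*)→f](S) ∪ π[b,f](ρ[f/a](S))) → 9

|E| = 9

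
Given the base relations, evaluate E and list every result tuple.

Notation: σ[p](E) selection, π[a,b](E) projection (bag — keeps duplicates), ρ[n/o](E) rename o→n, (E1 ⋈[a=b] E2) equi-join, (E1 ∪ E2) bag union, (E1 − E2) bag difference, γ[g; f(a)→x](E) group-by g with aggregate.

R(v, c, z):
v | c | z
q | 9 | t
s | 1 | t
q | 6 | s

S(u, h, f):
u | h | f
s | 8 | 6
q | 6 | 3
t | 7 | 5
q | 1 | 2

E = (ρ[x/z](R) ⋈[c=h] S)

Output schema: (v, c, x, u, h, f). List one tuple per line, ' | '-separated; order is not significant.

Subexpression sizes:
  R → 3
  ρ[x/z](R) → 3
  S → 4
  (ρ[x/z](R) ⋈[c=h] S) → 2

== RESULT ==
v | c | x | u | h | f
q | 6 | s | q | 6 | 3
s | 1 | t | q | 1 | 2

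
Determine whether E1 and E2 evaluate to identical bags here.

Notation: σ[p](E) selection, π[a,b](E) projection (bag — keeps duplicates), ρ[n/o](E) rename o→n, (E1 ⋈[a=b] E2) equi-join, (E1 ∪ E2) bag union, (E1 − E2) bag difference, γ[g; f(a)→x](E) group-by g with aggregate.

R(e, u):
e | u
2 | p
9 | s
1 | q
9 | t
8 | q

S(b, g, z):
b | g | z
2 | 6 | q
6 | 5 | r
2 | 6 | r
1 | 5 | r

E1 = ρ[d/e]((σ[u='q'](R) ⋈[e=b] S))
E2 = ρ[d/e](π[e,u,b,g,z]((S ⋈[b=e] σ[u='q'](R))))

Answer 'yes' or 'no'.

E1 per-node cardinality:
  R → 5
  σ[u='q'](R) → 2
  S → 4
  (σ[u='q'](R) ⋈[e=b] S) → 1
  ρ[d/e]((σ[u='q'](R) ⋈[e=b] S)) → 1
E2 per-node cardinality:
  S → 4
  R → 5
  σ[u='q'](R) → 2
  (S ⋈[b=e] σ[u='q'](R)) → 1
  π[e,u,b,g,z]((S ⋈[b=e] σ[u='q'](R))) → 1
  ρ[d/e](π[e,u,b,g,z]((S ⋈[b=e] σ[u='q'](R)))) → 1

E1 and E2 produce the same multiset:
d | u | b | g | z
1 | q | 1 | 5 | r

yes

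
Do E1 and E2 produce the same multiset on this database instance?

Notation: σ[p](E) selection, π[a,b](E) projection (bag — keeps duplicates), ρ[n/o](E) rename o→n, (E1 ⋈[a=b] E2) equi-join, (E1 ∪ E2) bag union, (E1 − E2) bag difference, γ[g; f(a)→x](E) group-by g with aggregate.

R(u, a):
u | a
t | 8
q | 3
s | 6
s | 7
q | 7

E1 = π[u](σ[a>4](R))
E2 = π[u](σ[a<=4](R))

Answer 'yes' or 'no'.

E1 subexpression sizes:
  R → 5
  σ[a>4](R) → 4
  π[u](σ[a>4](R)) → 4
E2 subexpression sizes:
  R → 5
  σ[a<=4](R) → 1
  π[u](σ[a<=4](R)) → 1

E1 result:
u
q
s
s
t
E2 result:
u
q
Witness: ('t',) appears 1× in E1 but 0× in E2.

no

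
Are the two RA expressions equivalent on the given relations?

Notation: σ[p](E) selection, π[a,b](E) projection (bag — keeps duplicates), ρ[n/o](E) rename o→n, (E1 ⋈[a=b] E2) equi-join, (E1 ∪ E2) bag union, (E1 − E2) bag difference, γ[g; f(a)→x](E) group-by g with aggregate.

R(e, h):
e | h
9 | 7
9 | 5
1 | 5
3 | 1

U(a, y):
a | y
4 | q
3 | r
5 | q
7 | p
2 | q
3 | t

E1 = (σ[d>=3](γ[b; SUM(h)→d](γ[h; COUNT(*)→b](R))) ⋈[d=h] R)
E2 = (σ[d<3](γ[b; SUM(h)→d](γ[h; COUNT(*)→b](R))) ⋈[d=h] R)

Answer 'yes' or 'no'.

E1 stepwise |·|:
  R → 4
  γ[h; COUNT(*)→b](R) → 3
  γ[b; SUM(h)→d](γ[h; COUNT(*)→b](R)) → 2
  σ[d>=3](γ[b; SUM(h)→d](γ[h; COUNT(*)→b](R))) → 2
  R → 4
  (σ[d>=3](γ[b; SUM(h)→d](γ[h; COUNT(*)→b](R))) ⋈[d=h] R) → 2
E2 stepwise |·|:
  R → 4
  γ[h; COUNT(*)→b](R) → 3
  γ[b; SUM(h)→d](γ[h; COUNT(*)→b](R)) → 2
  σ[d<3](γ[b; SUM(h)→d](γ[h; COUNT(*)→b](R))) → 0
  R → 4
  (σ[d<3](γ[b; SUM(h)→d](γ[h; COUNT(*)→b](R))) ⋈[d=h] R) → 0

E1 result:
b | d | e | h
2 | 5 | 1 | 5
2 | 5 | 9 | 5
E2 result:
b | d | e | h
(0 rows)
Witness: (2, 5, 9, 5) appears 1× in E1 but 0× in E2.

no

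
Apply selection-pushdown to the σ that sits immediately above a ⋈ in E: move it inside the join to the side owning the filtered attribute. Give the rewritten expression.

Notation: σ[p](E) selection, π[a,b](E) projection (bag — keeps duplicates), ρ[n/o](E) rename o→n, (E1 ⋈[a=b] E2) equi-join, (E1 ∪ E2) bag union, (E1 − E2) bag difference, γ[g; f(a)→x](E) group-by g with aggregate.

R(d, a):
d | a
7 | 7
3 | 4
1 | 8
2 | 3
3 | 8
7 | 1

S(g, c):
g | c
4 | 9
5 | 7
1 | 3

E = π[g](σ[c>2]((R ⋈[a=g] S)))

σ filters on c, owned by the right side.
E' = π[g]((R ⋈[a=g] σ[c>2](S)))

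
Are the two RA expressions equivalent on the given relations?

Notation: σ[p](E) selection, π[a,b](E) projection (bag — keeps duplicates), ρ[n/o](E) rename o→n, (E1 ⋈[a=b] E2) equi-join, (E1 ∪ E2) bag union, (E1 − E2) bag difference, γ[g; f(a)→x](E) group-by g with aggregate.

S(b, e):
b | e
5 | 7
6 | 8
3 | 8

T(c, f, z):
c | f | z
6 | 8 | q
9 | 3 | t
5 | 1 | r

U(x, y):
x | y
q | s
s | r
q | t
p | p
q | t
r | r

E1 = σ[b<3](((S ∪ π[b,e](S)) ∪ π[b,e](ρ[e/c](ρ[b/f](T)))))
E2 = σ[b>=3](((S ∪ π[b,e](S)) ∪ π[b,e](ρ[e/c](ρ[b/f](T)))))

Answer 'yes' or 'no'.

E1 subexpression sizes:
  S → 3
  S → 3
  π[b,e](S) → 3
  (S ∪ π[b,e](S)) → 6
  T → 3
  ρ[b/f](T) → 3
  ρ[e/c](ρ[b/f](T)) → 3
  π[b,e](ρ[e/c](ρ[b/f](T))) → 3
  ((S ∪ π[b,e](S)) ∪ π[b,e](ρ[e/c](ρ[b/f](T)))) → 9
  σ[b<3](((S ∪ π[b,e](S)) ∪ π[b,e](ρ[e/c](ρ[b/f](T))))) → 1
E2 subexpression sizes:
  S → 3
  S → 3
  π[b,e](S) → 3
  (S ∪ π[b,e](S)) → 6
  T → 3
  ρ[b/f](T) → 3
  ρ[e/c](ρ[b/f](T)) → 3
  π[b,e](ρ[e/c](ρ[b/f](T))) → 3
  ((S ∪ π[b,e](S)) ∪ π[b,e](ρ[e/c](ρ[b/f](T)))) → 9
  σ[b>=3](((S ∪ π[b,e](S)) ∪ π[b,e](ρ[e/c](ρ[b/f](T))))) → 8

E1 result:
b | e
1 | 5
E2 result:
b | e
3 | 8
3 | 8
3 | 9
5 | 7
5 | 7
6 | 8
6 | 8
8 | 6
Witness: (3, 8) appears 0× in E1 but 2× in E2.

no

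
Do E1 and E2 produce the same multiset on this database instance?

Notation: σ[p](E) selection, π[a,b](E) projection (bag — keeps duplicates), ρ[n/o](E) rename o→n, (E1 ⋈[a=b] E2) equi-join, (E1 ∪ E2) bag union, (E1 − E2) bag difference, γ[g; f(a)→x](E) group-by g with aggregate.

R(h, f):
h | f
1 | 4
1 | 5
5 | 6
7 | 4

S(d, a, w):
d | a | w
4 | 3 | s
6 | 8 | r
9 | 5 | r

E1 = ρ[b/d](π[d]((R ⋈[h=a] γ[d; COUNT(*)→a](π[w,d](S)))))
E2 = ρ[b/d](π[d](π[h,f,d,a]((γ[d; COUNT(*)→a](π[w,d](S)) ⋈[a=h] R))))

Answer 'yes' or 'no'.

E1 stepwise |·|:
  R → 4
  S → 3
  π[w,d](S) → 3
  γ[d; COUNT(*)→a](π[w,d](S)) → 3
  (R ⋈[h=a] γ[d; COUNT(*)→a](π[w,d](S))) → 6
  π[d]((R ⋈[h=a] γ[d; COUNT(*)→a](π[w,d](S)))) → 6
  ρ[b/d](π[d]((R ⋈[h=a] γ[d; COUNT(*)→a](π[w,d](S))))) → 6
E2 stepwise |·|:
  S → 3
  π[w,d](S) → 3
  γ[d; COUNT(*)→a](π[w,d](S)) → 3
  R → 4
  (γ[d; COUNT(*)→a](π[w,d](S)) ⋈[a=h] R) → 6
  π[h,f,d,a]((γ[d; COUNT(*)→a](π[w,d](S)) ⋈[a=h] R)) → 6
  π[d](π[h,f,d,a]((γ[d; COUNT(*)→a](π[w,d](S)) ⋈[a=h] R))) → 6
  ρ[b/d](π[d](π[h,f,d,a]((γ[d; COUNT(*)→a](π[w,d](S)) ⋈[a=h] R)))) → 6

E1 and E2 produce the same multiset:
b
4
4
6
6
9
9

yes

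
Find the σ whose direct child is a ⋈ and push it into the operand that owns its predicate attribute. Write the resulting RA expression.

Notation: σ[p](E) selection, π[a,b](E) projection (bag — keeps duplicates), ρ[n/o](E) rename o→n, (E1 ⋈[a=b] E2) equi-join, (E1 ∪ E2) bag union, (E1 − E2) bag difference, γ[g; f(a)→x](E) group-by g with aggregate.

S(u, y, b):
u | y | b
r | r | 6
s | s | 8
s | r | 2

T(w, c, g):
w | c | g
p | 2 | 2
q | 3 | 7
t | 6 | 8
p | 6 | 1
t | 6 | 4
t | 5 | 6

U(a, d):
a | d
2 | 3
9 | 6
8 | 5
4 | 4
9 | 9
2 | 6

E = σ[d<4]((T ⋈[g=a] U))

σ filters on d, owned by the right side.
E' = (T ⋈[g=a] σ[d<4](U))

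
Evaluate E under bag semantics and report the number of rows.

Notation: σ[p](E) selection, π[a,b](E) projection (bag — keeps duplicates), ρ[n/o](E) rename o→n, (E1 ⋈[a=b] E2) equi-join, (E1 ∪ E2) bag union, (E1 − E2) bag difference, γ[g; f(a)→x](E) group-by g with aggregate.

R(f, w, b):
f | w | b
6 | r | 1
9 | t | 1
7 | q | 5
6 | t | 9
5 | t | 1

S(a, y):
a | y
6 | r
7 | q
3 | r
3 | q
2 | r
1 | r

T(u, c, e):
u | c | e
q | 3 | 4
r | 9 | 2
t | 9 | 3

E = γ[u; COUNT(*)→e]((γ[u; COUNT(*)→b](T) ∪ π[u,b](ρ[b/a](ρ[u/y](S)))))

Per-node cardinality:
  T → 3
  γ[u; COUNT(*)→b](T) → 3
  S → 6
  ρ[u/y](S) → 6
  ρ[b/a](ρ[u/y](S)) → 6
  π[u,b](ρ[b/a](ρ[u/y](S))) → 6
  (γ[u; COUNT(*)→b](T) ∪ π[u,b](ρ[b/a](ρ[u/y](S)))) → 9
  γ[u; COUNT(*)→e]((γ[u; COUNT(*)→b](T) ∪ π[u,b](ρ[b/a](ρ[u/y](S))))) → 3

|E| = 3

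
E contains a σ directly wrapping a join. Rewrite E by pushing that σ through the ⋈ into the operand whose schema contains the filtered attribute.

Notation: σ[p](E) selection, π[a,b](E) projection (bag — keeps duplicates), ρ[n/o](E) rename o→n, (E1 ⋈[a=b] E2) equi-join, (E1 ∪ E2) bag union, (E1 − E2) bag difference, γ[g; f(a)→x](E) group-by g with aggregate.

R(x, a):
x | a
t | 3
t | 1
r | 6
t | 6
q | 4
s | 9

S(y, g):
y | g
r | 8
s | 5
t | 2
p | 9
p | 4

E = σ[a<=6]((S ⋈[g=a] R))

σ filters on a, owned by the right side.
E' = (S ⋈[g=a] σ[a<=6](R))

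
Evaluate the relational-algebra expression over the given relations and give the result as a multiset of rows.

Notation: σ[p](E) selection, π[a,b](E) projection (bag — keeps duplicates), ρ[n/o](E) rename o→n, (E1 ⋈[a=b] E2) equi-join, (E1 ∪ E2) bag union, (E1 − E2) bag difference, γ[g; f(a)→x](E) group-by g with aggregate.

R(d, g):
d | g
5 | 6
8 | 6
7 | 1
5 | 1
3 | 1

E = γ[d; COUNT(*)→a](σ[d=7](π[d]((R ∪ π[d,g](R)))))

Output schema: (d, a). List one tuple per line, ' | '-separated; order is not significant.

Per-node cardinality:
  R → 5
  R → 5
  π[d,g](R) → 5
  (R ∪ π[d,g](R)) → 10
  π[d]((R ∪ π[d,g](R))) → 10
  σ[d=7](π[d]((R ∪ π[d,g](R)))) → 2
  γ[d; COUNT(*)→a](σ[d=7](π[d]((R ∪ π[d,g](R))))) → 1

== RESULT ==
d | a
7 | 2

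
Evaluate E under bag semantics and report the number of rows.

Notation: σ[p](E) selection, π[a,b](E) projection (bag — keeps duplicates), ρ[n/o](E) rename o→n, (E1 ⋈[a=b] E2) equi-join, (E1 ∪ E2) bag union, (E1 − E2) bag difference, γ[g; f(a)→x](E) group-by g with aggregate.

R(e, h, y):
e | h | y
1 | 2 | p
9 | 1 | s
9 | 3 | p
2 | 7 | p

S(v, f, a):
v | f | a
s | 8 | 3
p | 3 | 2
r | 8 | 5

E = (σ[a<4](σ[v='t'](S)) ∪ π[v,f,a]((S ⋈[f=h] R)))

Row counts bottom-up:
  S → 3
  σ[v='t'](S) → 0
  σ[a<4](σ[v='t'](S)) → 0
  S → 3
  R → 4
  (S ⋈[f=h] R) → 1
  π[v,f,a]((S ⋈[f=h] R)) → 1
  (σ[a<4](σ[v='t'](S)) ∪ π[v,f,a]((S ⋈[f=h] R))) → 1

|E| = 1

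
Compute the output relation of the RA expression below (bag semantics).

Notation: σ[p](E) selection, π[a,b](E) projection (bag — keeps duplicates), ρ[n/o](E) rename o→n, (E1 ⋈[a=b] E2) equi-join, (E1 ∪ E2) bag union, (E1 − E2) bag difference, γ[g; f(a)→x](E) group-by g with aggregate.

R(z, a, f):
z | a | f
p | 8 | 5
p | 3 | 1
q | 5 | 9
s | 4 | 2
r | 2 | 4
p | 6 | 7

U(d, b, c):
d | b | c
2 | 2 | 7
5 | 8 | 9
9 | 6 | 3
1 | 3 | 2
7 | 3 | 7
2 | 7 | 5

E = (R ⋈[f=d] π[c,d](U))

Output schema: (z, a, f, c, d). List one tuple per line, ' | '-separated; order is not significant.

Subexpression sizes:
  R → 6
  U → 6
  π[c,d](U) → 6
  (R ⋈[f=d] π[c,d](U)) → 6

== RESULT ==
z | a | f | c | d
p | 3 | 1 | 2 | 1
p | 6 | 7 | 7 | 7
p | 8 | 5 | 9 | 5
q | 5 | 9 | 3 | 9
s | 4 | 2 | 5 | 2
s | 4 | 2 | 7 | 2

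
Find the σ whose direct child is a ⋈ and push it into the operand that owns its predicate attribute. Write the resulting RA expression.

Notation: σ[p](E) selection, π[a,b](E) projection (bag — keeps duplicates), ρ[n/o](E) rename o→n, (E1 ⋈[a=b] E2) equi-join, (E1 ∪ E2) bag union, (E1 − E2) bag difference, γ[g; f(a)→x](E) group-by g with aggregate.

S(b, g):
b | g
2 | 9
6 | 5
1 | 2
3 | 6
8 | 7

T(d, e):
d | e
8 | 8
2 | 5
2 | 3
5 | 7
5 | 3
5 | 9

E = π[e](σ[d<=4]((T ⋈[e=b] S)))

σ filters on d, owned by the left side.
E' = π[e]((σ[d<=4](T) ⋈[e=b] S))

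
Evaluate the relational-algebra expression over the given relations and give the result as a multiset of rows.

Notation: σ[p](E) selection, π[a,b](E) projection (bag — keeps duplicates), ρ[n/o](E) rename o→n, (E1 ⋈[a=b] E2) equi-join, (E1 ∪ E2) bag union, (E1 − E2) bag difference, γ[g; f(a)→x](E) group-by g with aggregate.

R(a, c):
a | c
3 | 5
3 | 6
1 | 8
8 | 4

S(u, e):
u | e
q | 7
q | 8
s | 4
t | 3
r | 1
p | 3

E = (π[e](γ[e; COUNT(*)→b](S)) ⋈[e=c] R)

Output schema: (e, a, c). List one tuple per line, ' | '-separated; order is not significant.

Row counts bottom-up:
  S → 6
  γ[e; COUNT(*)→b](S) → 5
  π[e](γ[e; COUNT(*)→b](S)) → 5
  R → 4
  (π[e](γ[e; COUNT(*)→b](S)) ⋈[e=c] R) → 2

== RESULT ==
e | a | c
4 | 8 | 4
8 | 1 | 8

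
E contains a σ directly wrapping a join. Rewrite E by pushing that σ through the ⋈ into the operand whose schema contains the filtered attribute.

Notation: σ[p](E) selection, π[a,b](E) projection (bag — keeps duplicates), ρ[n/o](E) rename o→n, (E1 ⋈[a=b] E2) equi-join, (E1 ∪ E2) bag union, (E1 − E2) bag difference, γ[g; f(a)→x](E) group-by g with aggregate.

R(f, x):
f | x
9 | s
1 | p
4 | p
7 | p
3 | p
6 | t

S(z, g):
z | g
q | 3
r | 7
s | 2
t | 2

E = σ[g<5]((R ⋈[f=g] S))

σ filters on g, owned by the right side.
E' = (R ⋈[f=g] σ[g<5](S))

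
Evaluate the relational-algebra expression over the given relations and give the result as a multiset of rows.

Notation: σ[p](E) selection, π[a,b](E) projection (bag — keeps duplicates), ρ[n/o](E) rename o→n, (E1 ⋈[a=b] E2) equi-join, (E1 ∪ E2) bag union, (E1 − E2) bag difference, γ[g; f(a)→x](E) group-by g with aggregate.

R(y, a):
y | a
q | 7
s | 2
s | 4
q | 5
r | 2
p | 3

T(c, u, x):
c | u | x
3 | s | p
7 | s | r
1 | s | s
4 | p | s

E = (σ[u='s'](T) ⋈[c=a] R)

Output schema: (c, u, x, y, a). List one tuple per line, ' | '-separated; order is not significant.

Per-node cardinality:
  T → 4
  σ[u='s'](T) → 3
  R → 6
  (σ[u='s'](T) ⋈[c=a] R) → 2

== RESULT ==
c | u | x | y | a
3 | s | p | p | 3
7 | s | r | q | 7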